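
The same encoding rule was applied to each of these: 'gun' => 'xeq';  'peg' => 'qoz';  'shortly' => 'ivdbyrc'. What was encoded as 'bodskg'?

The output letters match the input read backwards, each shifted +10: gun reversed is nug. Two steps: reverse the string, then apply a Caesar shift of +10.
Decoding bodskg: shift back: b−10=r, o−10=e, d−10=t, s−10=i, k−10=a, g−10=w → retiaw; then reverse → waiter.

waiter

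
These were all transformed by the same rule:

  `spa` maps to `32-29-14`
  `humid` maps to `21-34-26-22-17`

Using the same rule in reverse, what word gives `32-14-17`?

Letters become their 1-based position plus 13 (so a→14, b→15, …).
Undoing it on 32-14-17: 32→(32−13)÷1=19=s, 14→(14−13)÷1=1=a, 17→(17−13)÷1=4=d.

sad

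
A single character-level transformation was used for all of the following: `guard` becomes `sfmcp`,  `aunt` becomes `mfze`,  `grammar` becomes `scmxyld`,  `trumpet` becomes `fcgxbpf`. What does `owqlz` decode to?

A repeating key of period 2 is used — shifts +12, +11 over and over.
Undoing it on owqlz: o−12=c, w−11=l, q−12=e, l−11=a, z−12=n.

clean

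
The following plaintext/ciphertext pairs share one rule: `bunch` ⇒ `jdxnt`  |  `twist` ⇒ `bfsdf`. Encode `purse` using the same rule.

xdbdq

In bunch: b→j is +8, u→d is +9, n→x is +10, c→n is +11 — the shift increases by 1 each position. Each letter shifts forward by (position + 8), i.e. 8, 9, 10, … — the shift grows by one for each successive letter.
For purse: p+8=x, u+9=d, r+10=b, s+11=d, e+12=q.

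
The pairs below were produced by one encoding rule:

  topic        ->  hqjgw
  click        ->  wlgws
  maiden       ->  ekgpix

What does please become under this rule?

t(19)→h(7) and o(14)→q(16) fit y≡19x+10 (mod 26); the inverse of 19 mod 26 is 11. This is an affine cipher: with a=0,…,z=25, each position x becomes (19x+10) mod 26.
For please: p(15)→19·15+10≡9=j; l(11)→19·11+10≡11=l; e(4)→19·4+10≡8=i; a(0)→19·0+10≡10=k; s(18)→19·18+10≡14=o; e(4)→19·4+10≡8=i (all mod 26).

jlikoi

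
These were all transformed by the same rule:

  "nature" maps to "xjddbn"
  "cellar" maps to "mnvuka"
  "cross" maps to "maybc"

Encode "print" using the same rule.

Shifts by position in nature: pos 0: n→x (+10), pos 1: a→j (+9), pos 2: t→d (+10), pos 3: u→d (+9) — repeating every 2. It's a Vigenère-style cipher with numeric key [10,9]: position i shifts by key[i mod 2].
On print: p+10=z, r+9=a, i+10=s, n+9=w, t+10=d.

zaswd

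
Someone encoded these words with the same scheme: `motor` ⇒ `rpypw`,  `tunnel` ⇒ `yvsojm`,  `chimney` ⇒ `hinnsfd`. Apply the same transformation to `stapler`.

Shifts by position in motor: pos 0: m→r (+5), pos 1: o→p (+1), pos 2: t→y (+5), pos 3: o→p (+1) — repeating every 2. The shifts repeat in a cycle of length 2: positions 0,1,… shift by +5, +1, then the pattern repeats.
On stapler: s+5=x, t+1=u, a+5=f, p+1=q, l+5=q, e+1=f, r+5=w.

xufqqfw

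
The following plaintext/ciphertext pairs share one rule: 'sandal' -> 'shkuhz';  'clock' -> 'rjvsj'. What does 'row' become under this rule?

The output letters match the input read backwards, each shifted +7: sandal reversed is ladnas. Two steps: reverse the string, then apply a Caesar shift of +7.
Applying it to row: reverse → wor; then shift: w+7=d, o+7=v, r+7=y.

dvy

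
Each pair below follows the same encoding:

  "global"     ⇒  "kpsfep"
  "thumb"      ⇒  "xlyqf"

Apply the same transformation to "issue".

mwwyi

Compare letters: g→k is +4, l→p is +4, o→s is +4 — a constant shift. Every letter moves 4 places later in the alphabet, wrapping around z→a.
For issue: i+4=m, s+4=w, s+4=w, u+4=y, e+4=i.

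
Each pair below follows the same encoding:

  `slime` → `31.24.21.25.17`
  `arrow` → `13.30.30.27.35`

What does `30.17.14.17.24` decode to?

Letters become their 1-based position plus 12 (so a→13, b→14, …).
Decoding 30.17.14.17.24: 30→(30−12)÷1=18=r, 17→(17−12)÷1=5=e, 14→(14−12)÷1=2=b, 17→(17−12)÷1=5=e, 24→(24−12)÷1=12=l.

rebel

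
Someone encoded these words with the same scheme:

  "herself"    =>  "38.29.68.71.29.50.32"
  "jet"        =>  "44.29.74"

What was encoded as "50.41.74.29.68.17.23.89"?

literacy

h(#8)→38 and e(#5)→29: differences scale by 3, so n = 3·pos + 14. The formula is n = 3×(alphabet index, a=1) + 14.
Undoing it on 50.41.74.29.68.17.23.89: 50→(50−14)÷3=12=l, 41→(41−14)÷3=9=i, 74→(74−14)÷3=20=t, 29→(29−14)÷3=5=e, 68→(68−14)÷3=18=r, 17→(17−14)÷3=1=a, 23→(23−14)÷3=3=c, 89→(89−14)÷3=25=y.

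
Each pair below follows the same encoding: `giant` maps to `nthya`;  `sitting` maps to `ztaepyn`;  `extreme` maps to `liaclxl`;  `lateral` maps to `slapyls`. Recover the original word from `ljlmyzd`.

eyebrow

It's a Vigenère-style cipher with numeric key [7,11]: position i shifts by key[i mod 2].
Undoing it on ljlmyzd: l−7=e, j−11=y, l−7=e, m−11=b, y−7=r, z−11=o, d−7=w.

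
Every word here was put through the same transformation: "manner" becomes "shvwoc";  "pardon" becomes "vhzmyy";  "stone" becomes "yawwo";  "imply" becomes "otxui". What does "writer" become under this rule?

cyqcoc

In manner: m→s is +6, a→h is +7, n→v is +8, n→w is +9 — the shift increases by 1 each position. Each letter shifts forward by (position + 6), i.e. 6, 7, 8, … — the shift grows by one for each successive letter.
Applying it to writer: w+6=c, r+7=y, i+8=q, t+9=c, e+10=o, r+11=c.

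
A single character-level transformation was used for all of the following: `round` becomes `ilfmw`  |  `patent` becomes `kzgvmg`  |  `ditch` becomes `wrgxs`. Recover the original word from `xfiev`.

curve

Each pair mirrors across the alphabet (r↔i, o↔l, u↔f): positions sum to 25. Letters are reflected about the middle of the alphabet (position → 25−position): Atbash.
Reversing it on xfiev: x↔c, f↔u, i↔r, e↔v, v↔e.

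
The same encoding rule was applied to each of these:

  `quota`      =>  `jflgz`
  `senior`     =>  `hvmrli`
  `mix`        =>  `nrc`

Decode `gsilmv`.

throne

This is the alphabet-reversal cipher (Atbash): a becomes z, b becomes y, etc.
Decoding gsilmv: g↔t, s↔h, i↔r, l↔o, m↔n, v↔e.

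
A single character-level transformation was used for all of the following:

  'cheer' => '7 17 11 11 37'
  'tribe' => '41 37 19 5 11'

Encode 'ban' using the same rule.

c(#3)→7 and h(#8)→17: differences scale by 2, so n = 2·pos + 1. With a=1..z=26, the number is 2·pos + 1.
For ban: b=2→5, a=1→3, n=14→29.

5 3 29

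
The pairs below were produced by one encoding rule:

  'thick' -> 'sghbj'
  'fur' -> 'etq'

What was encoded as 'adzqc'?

beard

Compare letters: t→s is +25, h→g is +25, i→h is +25 — a constant shift. This is a Caesar cipher with shift 25.
Reversing it on adzqc: a−25=b, d−25=e, z−25=a, q−25=r, c−25=d.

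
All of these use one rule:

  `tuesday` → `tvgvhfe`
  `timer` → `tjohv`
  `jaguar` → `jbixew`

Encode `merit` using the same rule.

In tuesday: t→t is +0, u→v is +1, e→g is +2, s→v is +3 — the shift increases by 1 each position. Each letter shifts forward by its position index (0, 1, 2, …) — the shift grows by one for each successive letter.
On merit: m+0=m, e+1=f, r+2=t, i+3=l, t+4=x.

mftlx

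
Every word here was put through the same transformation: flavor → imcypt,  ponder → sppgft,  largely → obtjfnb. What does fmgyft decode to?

clever

A repeating key of period 3 is used — shifts +3, +1, +2 over and over.
Reversing it on fmgyft: f−3=c, m−1=l, g−2=e, y−3=v, f−1=e, t−2=r.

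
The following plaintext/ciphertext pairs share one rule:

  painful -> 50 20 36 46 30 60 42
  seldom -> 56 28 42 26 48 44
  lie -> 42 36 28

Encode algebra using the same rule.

p(#16)→50 and a(#1)→20: differences scale by 2, so n = 2·pos + 18. Each letter becomes 2×(its alphabet position, a=1..z=26) + 18.
For algebra: a=1→20, l=12→42, g=7→32, e=5→28, b=2→22, r=18→54, a=1→20.

20 42 32 28 22 54 20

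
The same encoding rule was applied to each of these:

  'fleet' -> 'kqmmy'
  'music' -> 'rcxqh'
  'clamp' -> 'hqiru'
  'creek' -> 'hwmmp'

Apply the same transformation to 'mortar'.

The shift depends on letter class: consonant f→k is +5, but vowel e→m is +8. Vowels shift forward by 8 and consonants shift forward by 5.
For mortar: m(cons)+5=r, o(vowel)+8=w, r(cons)+5=w, t(cons)+5=y, a(vowel)+8=i, r(cons)+5=w.

rwwyiw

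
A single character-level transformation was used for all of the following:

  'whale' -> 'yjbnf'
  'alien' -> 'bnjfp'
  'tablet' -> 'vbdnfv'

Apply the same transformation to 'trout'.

The rule splits by letter class: vowels +1, consonants +2.
For trout: t(cons)+2=v, r(cons)+2=t, o(vowel)+1=p, u(vowel)+1=v, t(cons)+2=v.

vtpvv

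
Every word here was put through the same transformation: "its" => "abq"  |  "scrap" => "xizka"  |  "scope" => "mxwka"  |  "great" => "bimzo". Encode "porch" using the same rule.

pkzwx

The output letters match the input read backwards, each shifted +8: its reversed is sti. Two steps: reverse the string, then apply a Caesar shift of +8.
On porch: reverse → hcrop; then shift: h+8=p, c+8=k, r+8=z, o+8=w, p+8=x.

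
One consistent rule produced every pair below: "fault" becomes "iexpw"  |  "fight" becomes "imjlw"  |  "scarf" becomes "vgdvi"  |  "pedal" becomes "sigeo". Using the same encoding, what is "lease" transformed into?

oidwh

Shifts by position in fault: pos 0: f→i (+3), pos 1: a→e (+4), pos 2: u→x (+3), pos 3: l→p (+4) — repeating every 2. A repeating key of period 2 is used — shifts +3, +4 over and over.
On lease: l+3=o, e+4=i, a+3=d, s+4=w, e+3=h.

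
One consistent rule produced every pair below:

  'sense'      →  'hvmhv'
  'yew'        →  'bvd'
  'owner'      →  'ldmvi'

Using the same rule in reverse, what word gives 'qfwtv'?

Each pair mirrors across the alphabet (s↔h, e↔v, n↔m): positions sum to 25. Each letter is replaced by its mirror in the alphabet: a↔z, b↔y, c↔x, and so on (the Atbash cipher).
Reversing it on qfwtv: q↔j, f↔u, w↔d, t↔g, v↔e.

judge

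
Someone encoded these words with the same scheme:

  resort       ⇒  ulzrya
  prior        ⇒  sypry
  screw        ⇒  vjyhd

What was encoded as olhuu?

Shifts by position in resort: pos 0: r→u (+3), pos 1: e→l (+7), pos 2: s→z (+7), pos 3: o→r (+3), pos 4: r→y (+7), pos 5: t→a (+7) — repeating every 3. The shifts repeat in a cycle of length 3: positions 0,1,… shift by +3, +7, +7, then the pattern repeats.
Decoding olhuu: o−3=l, l−7=e, h−7=a, u−3=r, u−7=n.

learn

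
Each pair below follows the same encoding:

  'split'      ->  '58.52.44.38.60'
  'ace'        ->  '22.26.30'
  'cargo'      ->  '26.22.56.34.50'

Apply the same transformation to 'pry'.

52.56.70

The formula is n = 2×(alphabet index, a=1) + 20.
For pry: p=16→52, r=18→56, y=25→70.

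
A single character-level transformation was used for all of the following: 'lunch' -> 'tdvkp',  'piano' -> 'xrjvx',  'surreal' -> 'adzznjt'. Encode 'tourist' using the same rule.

bxdzrab

The shift depends on letter class: consonant l→t is +8, but vowel u→d is +9. Vowels shift forward by 9 and consonants shift forward by 8.
On tourist: t(cons)+8=b, o(vowel)+9=x, u(vowel)+9=d, r(cons)+8=z, i(vowel)+9=r, s(cons)+8=a, t(cons)+8=b.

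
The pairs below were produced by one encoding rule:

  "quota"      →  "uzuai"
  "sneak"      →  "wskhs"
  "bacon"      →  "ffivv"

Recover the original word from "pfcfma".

In quota: q→u is +4, u→z is +5, o→u is +6, t→a is +7 — the shift increases by 1 each position. Letter i (0-indexed) is shifted by i+4, so successive shifts are 4, 5, 6, ….
Undoing it on pfcfma: p−4=l, f−5=a, c−6=w, f−7=y, m−8=e, a−9=r.

lawyer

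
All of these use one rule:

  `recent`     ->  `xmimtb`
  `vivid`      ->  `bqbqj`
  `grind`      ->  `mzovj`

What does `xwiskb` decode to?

Shifts by position in recent: pos 0: r→x (+6), pos 1: e→m (+8), pos 2: c→i (+6), pos 3: e→m (+8) — repeating every 2. It's a Vigenère-style cipher with numeric key [6,8]: position i shifts by key[i mod 2].
Undoing it on xwiskb: x−6=r, w−8=o, i−6=c, s−8=k, k−6=e, b−8=t.

rocket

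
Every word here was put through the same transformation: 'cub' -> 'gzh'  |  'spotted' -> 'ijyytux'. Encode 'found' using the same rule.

The word is reversed, then every letter is shifted forward by 5.
On found: reverse → dnuof; then shift: d+5=i, n+5=s, u+5=z, o+5=t, f+5=k.

isztk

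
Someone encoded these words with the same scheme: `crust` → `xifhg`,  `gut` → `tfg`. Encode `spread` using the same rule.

hkivzw

Each pair mirrors across the alphabet (c↔x, r↔i, u↔f): positions sum to 25. Each letter is replaced by its mirror in the alphabet: a↔z, b↔y, c↔x, and so on (the Atbash cipher).
For spread: s↔h, p↔k, r↔i, e↔v, a↔z, d↔w.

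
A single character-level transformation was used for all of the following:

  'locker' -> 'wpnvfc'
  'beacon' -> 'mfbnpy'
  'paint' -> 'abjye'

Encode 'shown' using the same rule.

The rule splits by letter class: vowels +1, consonants +11.
For shown: s(cons)+11=d, h(cons)+11=s, o(vowel)+1=p, w(cons)+11=h, n(cons)+11=y.

dsphy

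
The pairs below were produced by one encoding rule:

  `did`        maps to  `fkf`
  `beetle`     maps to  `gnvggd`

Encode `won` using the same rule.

The output letters match the input read backwards, each shifted +2: did reversed is did. Read the word backwards and shift each letter +2.
For won: reverse → now; then shift: n+2=p, o+2=q, w+2=y.

pqy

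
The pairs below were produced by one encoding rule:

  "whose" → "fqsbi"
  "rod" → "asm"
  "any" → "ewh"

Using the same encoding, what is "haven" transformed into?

qeeiw

The shift depends on letter class: consonant w→f is +9, but vowel o→s is +4. The rule splits by letter class: vowels +4, consonants +9.
On haven: h(cons)+9=q, a(vowel)+4=e, v(cons)+9=e, e(vowel)+4=i, n(cons)+9=w.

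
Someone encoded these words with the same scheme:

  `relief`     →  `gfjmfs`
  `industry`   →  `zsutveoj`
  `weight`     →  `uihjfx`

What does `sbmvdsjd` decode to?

circular

Two steps: reverse the string, then apply a Caesar shift of +1.
Reversing it on sbmvdsjd: shift back: s−1=r, b−1=a, m−1=l, v−1=u, d−1=c, s−1=r, j−1=i, d−1=c → ralucric; then reverse → circular.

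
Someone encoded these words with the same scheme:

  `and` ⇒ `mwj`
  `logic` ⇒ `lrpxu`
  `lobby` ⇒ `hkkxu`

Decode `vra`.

The output letters match the input read backwards, each shifted +9: and reversed is dna. Two steps: reverse the string, then apply a Caesar shift of +9.
Decoding vra: shift back: v−9=m, r−9=i, a−9=r → mir; then reverse → rim.

rim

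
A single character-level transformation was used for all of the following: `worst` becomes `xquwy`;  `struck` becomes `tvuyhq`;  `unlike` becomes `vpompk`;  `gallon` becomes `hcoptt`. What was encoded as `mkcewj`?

In worst: w→x is +1, o→q is +2, r→u is +3, s→w is +4 — the shift increases by 1 each position. Each letter shifts forward by (position + 1), i.e. 1, 2, 3, … — the shift grows by one for each successive letter.
Undoing it on mkcewj: m−1=l, k−2=i, c−3=z, e−4=a, w−5=r, j−6=d.

lizard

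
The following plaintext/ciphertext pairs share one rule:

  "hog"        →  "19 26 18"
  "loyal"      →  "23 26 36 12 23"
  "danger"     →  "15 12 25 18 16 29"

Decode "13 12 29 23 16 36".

h is letter #8 and maps to 19: an offset of 11. The number is (letter's place in the alphabet, a=1) + 11.
Decoding 13 12 29 23 16 36: 13→(13−11)÷1=2=b, 12→(12−11)÷1=1=a, 29→(29−11)÷1=18=r, 23→(23−11)÷1=12=l, 16→(16−11)÷1=5=e, 36→(36−11)÷1=25=y.

barley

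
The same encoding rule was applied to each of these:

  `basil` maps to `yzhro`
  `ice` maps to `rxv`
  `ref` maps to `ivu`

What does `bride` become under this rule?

Each pair mirrors across the alphabet (b↔y, a↔z, s↔h): positions sum to 25. Each letter is replaced by its mirror in the alphabet: a↔z, b↔y, c↔x, and so on (the Atbash cipher).
On bride: b↔y, r↔i, i↔r, d↔w, e↔v.

yirwv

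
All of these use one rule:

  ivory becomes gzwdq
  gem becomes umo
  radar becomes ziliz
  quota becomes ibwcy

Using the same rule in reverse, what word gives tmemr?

The output letters match the input read backwards, each shifted +8: ivory reversed is yrovi. Read the word backwards and shift each letter +8.
Reversing it on tmemr: shift back: t−8=l, m−8=e, e−8=w, m−8=e, r−8=j → lewej; then reverse → jewel.

jewel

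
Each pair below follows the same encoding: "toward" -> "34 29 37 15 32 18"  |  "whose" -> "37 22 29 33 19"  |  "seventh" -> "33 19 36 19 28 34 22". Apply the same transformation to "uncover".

35 28 17 29 36 19 32

t is letter #20 and maps to 34: an offset of 14. The number is (letter's place in the alphabet, a=1) + 14.
Applying it to uncover: u=21→35, n=14→28, c=3→17, o=15→29, v=22→36, e=5→19, r=18→32.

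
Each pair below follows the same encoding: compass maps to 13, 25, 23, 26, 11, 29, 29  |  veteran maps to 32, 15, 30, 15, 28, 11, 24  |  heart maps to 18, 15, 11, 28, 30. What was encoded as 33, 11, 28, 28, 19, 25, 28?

warrior

The number is (letter's place in the alphabet, a=1) + 10.
Decoding 33, 11, 28, 28, 19, 25, 28: 33→(33−10)÷1=23=w, 11→(11−10)÷1=1=a, 28→(28−10)÷1=18=r, 28→(28−10)÷1=18=r, 19→(19−10)÷1=9=i, 25→(25−10)÷1=15=o, 28→(28−10)÷1=18=r.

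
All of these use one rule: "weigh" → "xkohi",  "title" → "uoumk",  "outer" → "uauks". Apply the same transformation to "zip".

Vowels shift forward by 6 and consonants shift forward by 1.
For zip: z(cons)+1=a, i(vowel)+6=o, p(cons)+1=q.

aoq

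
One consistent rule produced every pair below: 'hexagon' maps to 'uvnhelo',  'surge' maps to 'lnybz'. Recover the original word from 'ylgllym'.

The output letters match the input read backwards, each shifted +7: hexagon reversed is nogaxeh. The word is reversed, then every letter is shifted forward by 7.
Undoing it on ylgllym: shift back: y−7=r, l−7=e, g−7=z, l−7=e, l−7=e, y−7=r, m−7=f → rezeerf; then reverse → freezer.

freezer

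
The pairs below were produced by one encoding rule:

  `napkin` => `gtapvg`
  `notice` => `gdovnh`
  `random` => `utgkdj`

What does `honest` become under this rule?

ydghro

n(13)→g(6) and a(0)→t(19) fit y≡23x+19 (mod 26); the inverse of 23 mod 26 is 17. This is an affine cipher: with a=0,…,z=25, each position x becomes (23x+19) mod 26.
Applying it to honest: h(7)→23·7+19≡24=y; o(14)→23·14+19≡3=d; n(13)→23·13+19≡6=g; e(4)→23·4+19≡7=h; s(18)→23·18+19≡17=r; t(19)→23·19+19≡14=o (all mod 26).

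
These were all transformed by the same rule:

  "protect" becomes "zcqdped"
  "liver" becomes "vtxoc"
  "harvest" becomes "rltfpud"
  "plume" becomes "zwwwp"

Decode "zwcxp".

Shifts by position in protect: pos 0: p→z (+10), pos 1: r→c (+11), pos 2: o→q (+2), pos 3: t→d (+10), pos 4: e→p (+11), pos 5: c→e (+2) — repeating every 3. It's a Vigenère-style cipher with numeric key [10,11,2]: position i shifts by key[i mod 3].
Undoing it on zwcxp: z−10=p, w−11=l, c−2=a, x−10=n, p−11=e.

plane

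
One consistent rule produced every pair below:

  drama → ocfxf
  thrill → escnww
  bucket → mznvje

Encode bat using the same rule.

The shift depends on letter class: consonant d→o is +11, but vowel a→f is +5. The rule splits by letter class: vowels +5, consonants +11.
Applying it to bat: b(cons)+11=m, a(vowel)+5=f, t(cons)+11=e.

mfe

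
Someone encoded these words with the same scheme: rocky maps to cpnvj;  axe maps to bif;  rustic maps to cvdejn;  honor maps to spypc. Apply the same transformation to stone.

The shift depends on letter class: consonant r→c is +11, but vowel o→p is +1. Vowels shift forward by 1 and consonants shift forward by 11.
Applying it to stone: s(cons)+11=d, t(cons)+11=e, o(vowel)+1=p, n(cons)+11=y, e(vowel)+1=f.

depyf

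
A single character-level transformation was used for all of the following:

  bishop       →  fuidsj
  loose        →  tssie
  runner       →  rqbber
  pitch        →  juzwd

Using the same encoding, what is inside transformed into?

b(1)→f(5) and i(8)→u(20) fit y≡17x+14 (mod 26); the inverse of 17 mod 26 is 23. This is an affine cipher: with a=0,…,z=25, each position x becomes (17x+14) mod 26.
On inside: i(8)→17·8+14≡20=u; n(13)→17·13+14≡1=b; s(18)→17·18+14≡8=i; i(8)→17·8+14≡20=u; d(3)→17·3+14≡13=n; e(4)→17·4+14≡4=e (all mod 26).

ubiune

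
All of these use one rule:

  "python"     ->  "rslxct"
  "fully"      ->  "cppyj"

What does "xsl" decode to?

hot

The output letters match the input read backwards, each shifted +4: python reversed is nohtyp. The word is reversed, then every letter is shifted forward by 4.
Reversing it on xsl: shift back: x−4=t, s−4=o, l−4=h → toh; then reverse → hot.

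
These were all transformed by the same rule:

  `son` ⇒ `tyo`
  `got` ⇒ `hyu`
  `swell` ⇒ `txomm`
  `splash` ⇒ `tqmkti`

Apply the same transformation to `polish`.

The shift depends on letter class: consonant s→t is +1, but vowel o→y is +10. Vowels shift forward by 10 and consonants shift forward by 1.
On polish: p(cons)+1=q, o(vowel)+10=y, l(cons)+1=m, i(vowel)+10=s, s(cons)+1=t, h(cons)+1=i.

qymsti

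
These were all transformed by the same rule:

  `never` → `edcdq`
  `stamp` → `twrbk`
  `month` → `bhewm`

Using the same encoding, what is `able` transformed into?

ruyd

n(13)→e(4) and e(4)→d(3) fit y≡3x+17 (mod 26); the inverse of 3 mod 26 is 9. Treating letters as 0–25, the rule is x ↦ 3x + 17 (mod 26).
Applying it to able: a(0)→3·0+17≡17=r; b(1)→3·1+17≡20=u; l(11)→3·11+17≡24=y; e(4)→3·4+17≡3=d (all mod 26).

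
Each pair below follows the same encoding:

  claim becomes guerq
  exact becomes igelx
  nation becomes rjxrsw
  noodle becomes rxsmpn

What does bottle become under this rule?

Shifts by position in claim: pos 0: c→g (+4), pos 1: l→u (+9), pos 2: a→e (+4), pos 3: i→r (+9) — repeating every 2. It's a Vigenère-style cipher with numeric key [4,9]: position i shifts by key[i mod 2].
On bottle: b+4=f, o+9=x, t+4=x, t+9=c, l+4=p, e+9=n.

fxxcpn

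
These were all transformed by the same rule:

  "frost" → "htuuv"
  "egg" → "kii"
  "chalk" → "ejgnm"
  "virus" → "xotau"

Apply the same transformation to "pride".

The shift depends on letter class: consonant f→h is +2, but vowel o→u is +6. Vowels shift forward by 6 and consonants shift forward by 2.
For pride: p(cons)+2=r, r(cons)+2=t, i(vowel)+6=o, d(cons)+2=f, e(vowel)+6=k.

rtofk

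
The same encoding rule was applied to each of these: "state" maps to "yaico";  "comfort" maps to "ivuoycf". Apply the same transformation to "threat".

In state: s→y is +6, t→a is +7, a→i is +8, t→c is +9 — the shift increases by 1 each position. Each letter shifts forward by (position + 6), i.e. 6, 7, 8, … — the shift grows by one for each successive letter.
Applying it to threat: t+6=z, h+7=o, r+8=z, e+9=n, a+10=k, t+11=e.

zoznke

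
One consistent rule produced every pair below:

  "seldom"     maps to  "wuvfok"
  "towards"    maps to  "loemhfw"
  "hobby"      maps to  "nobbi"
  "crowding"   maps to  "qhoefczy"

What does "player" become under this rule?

dvmiuh

s(18)→w(22) and e(4)→u(20) fit y≡15x+12 (mod 26); the inverse of 15 mod 26 is 7. Each letter's alphabet position (a=0..z=25) is mapped through 15·x+12 mod 26 — an affine cipher.
On player: p(15)→15·15+12≡3=d; l(11)→15·11+12≡21=v; a(0)→15·0+12≡12=m; y(24)→15·24+12≡8=i; e(4)→15·4+12≡20=u; r(17)→15·17+12≡7=h (all mod 26).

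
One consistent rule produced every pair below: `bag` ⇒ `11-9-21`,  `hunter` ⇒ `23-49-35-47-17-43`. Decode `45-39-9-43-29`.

With a=1..z=26, the number is 2·pos + 7.
Undoing it on 45-39-9-43-29: 45→(45−7)÷2=19=s, 39→(39−7)÷2=16=p, 9→(9−7)÷2=1=a, 43→(43−7)÷2=18=r, 29→(29−7)÷2=11=k.

spark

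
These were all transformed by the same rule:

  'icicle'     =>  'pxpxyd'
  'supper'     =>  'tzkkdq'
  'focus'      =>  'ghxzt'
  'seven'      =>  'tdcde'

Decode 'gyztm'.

flush

i(8)→p(15) and c(2)→x(23) fit y≡3x+17 (mod 26); the inverse of 3 mod 26 is 9. Each letter's alphabet position (a=0..z=25) is mapped through 3·x+17 mod 26 — an affine cipher.
Reversing it on gyztm: g(6)→9·(6−17)≡5=f; y(24)→9·(24−17)≡11=l; z(25)→9·(25−17)≡20=u; t(19)→9·(19−17)≡18=s; m(12)→9·(12−17)≡7=h (all mod 26).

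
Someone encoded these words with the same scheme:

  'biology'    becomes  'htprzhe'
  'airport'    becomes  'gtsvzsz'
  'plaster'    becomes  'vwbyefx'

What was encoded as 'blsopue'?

variety

It's a Vigenère-style cipher with numeric key [6,11,1]: position i shifts by key[i mod 3].
Reversing it on blsopue: b−6=v, l−11=a, s−1=r, o−6=i, p−11=e, u−1=t, e−6=y.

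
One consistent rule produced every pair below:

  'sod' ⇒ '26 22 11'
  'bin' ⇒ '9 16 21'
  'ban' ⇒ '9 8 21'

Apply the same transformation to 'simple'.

26 16 20 23 19 12

s is letter #19 and maps to 26: an offset of 7. Letters become their 1-based position plus 7 (so a→8, b→9, …).
On simple: s=19→26, i=9→16, m=13→20, p=16→23, l=12→19, e=5→12.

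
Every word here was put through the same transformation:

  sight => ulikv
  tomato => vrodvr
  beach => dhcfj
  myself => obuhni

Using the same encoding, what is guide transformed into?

Shifts by position in sight: pos 0: s→u (+2), pos 1: i→l (+3), pos 2: g→i (+2), pos 3: h→k (+3) — repeating every 2. The shifts repeat in a cycle of length 2: positions 0,1,… shift by +2, +3, then the pattern repeats.
For guide: g+2=i, u+3=x, i+2=k, d+3=g, e+2=g.

ixkgg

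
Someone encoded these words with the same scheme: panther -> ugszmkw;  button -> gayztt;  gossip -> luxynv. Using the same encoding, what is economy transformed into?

jitttsd

Shifts by position in panther: pos 0: p→u (+5), pos 1: a→g (+6), pos 2: n→s (+5), pos 3: t→z (+6) — repeating every 2. It's a Vigenère-style cipher with numeric key [5,6]: position i shifts by key[i mod 2].
For economy: e+5=j, c+6=i, o+5=t, n+6=t, o+5=t, m+6=s, y+5=d.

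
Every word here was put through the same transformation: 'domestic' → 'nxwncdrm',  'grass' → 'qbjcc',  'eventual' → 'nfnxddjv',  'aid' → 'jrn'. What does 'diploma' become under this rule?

The shift depends on letter class: consonant d→n is +10, but vowel o→x is +9. Vowels shift forward by 9 and consonants shift forward by 10.
Applying it to diploma: d(cons)+10=n, i(vowel)+9=r, p(cons)+10=z, l(cons)+10=v, o(vowel)+9=x, m(cons)+10=w, a(vowel)+9=j.

nrzvxwj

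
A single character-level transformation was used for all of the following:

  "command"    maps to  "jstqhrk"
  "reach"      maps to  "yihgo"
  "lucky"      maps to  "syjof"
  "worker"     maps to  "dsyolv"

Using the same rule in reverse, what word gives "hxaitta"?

attempt

The shifts repeat in a cycle of length 2: positions 0,1,… shift by +7, +4, then the pattern repeats.
Decoding hxaitta: h−7=a, x−4=t, a−7=t, i−4=e, t−7=m, t−4=p, a−7=t.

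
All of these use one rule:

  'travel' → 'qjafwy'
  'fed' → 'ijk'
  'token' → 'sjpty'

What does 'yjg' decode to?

bet

The word is reversed, then every letter is shifted forward by 5.
Undoing it on yjg: shift back: y−5=t, j−5=e, g−5=b → teb; then reverse → bet.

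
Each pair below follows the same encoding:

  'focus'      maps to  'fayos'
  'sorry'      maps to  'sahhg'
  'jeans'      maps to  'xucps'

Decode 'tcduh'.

f(5)→f(5) and o(14)→a(0) fit y≡11x+2 (mod 26); the inverse of 11 mod 26 is 19. Each letter's alphabet position (a=0..z=25) is mapped through 11·x+2 mod 26 — an affine cipher.
Undoing it on tcduh: t(19)→19·(19−2)≡11=l; c(2)→19·(2−2)≡0=a; d(3)→19·(3−2)≡19=t; u(20)→19·(20−2)≡4=e; h(7)→19·(7−2)≡17=r (all mod 26).

later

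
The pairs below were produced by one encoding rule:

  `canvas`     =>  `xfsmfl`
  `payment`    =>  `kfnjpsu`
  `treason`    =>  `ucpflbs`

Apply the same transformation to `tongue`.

ubshdp

Treating letters as 0–25, the rule is x ↦ 9x + 5 (mod 26).
For tongue: t(19)→9·19+5≡20=u; o(14)→9·14+5≡1=b; n(13)→9·13+5≡18=s; g(6)→9·6+5≡7=h; u(20)→9·20+5≡3=d; e(4)→9·4+5≡15=p (all mod 26).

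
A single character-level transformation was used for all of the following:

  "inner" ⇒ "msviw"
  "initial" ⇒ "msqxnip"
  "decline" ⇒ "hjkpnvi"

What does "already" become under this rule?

eqziflc

Shifts by position in inner: pos 0: i→m (+4), pos 1: n→s (+5), pos 2: n→v (+8), pos 3: e→i (+4), pos 4: r→w (+5) — repeating every 3. The shifts repeat in a cycle of length 3: positions 0,1,… shift by +4, +5, +8, then the pattern repeats.
On already: a+4=e, l+5=q, r+8=z, e+4=i, a+5=f, d+8=l, y+4=c.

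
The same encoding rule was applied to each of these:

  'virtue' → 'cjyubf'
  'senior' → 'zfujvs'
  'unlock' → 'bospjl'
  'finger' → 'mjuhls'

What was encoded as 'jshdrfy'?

cracker

The shifts repeat in a cycle of length 2: positions 0,1,… shift by +7, +1, then the pattern repeats.
Undoing it on jshdrfy: j−7=c, s−1=r, h−7=a, d−1=c, r−7=k, f−1=e, y−7=r.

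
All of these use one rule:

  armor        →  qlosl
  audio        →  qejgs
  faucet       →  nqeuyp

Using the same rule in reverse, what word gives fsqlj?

This is an affine cipher: with a=0,…,z=25, each position x becomes (15x+16) mod 26.
Undoing it on fsqlj: f(5)→7·(5−16)≡1=b; s(18)→7·(18−16)≡14=o; q(16)→7·(16−16)≡0=a; l(11)→7·(11−16)≡17=r; j(9)→7·(9−16)≡3=d (all mod 26).

board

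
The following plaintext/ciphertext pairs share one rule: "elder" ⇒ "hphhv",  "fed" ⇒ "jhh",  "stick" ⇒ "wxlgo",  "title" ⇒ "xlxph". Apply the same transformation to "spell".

wthpp

The shift depends on letter class: consonant l→p is +4, but vowel e→h is +3. Vowels shift forward by 3 and consonants shift forward by 4.
Applying it to spell: s(cons)+4=w, p(cons)+4=t, e(vowel)+3=h, l(cons)+4=p, l(cons)+4=p.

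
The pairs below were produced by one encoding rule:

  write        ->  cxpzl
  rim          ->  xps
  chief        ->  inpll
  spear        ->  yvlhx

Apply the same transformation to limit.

rpspz

The shift depends on letter class: consonant w→c is +6, but vowel i→p is +7. The rule splits by letter class: vowels +7, consonants +6.
Applying it to limit: l(cons)+6=r, i(vowel)+7=p, m(cons)+6=s, i(vowel)+7=p, t(cons)+6=z.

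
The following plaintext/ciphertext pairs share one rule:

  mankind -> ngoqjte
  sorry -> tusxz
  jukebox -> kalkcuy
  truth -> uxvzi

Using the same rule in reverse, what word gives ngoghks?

Shifts by position in mankind: pos 0: m→n (+1), pos 1: a→g (+6), pos 2: n→o (+1), pos 3: k→q (+6) — repeating every 2. A repeating key of period 2 is used — shifts +1, +6 over and over.
Undoing it on ngoghks: n−1=m, g−6=a, o−1=n, g−6=a, h−1=g, k−6=e, s−1=r.

manager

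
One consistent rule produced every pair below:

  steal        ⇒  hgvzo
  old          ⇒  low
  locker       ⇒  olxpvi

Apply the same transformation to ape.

Each pair mirrors across the alphabet (s↔h, t↔g, e↔v): positions sum to 25. This is the alphabet-reversal cipher (Atbash): a becomes z, b becomes y, etc.
For ape: a↔z, p↔k, e↔v.

zkv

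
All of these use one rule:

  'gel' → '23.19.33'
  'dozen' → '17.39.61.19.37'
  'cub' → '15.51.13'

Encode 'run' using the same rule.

45.51.37

The formula is n = 2×(alphabet index, a=1) + 9.
On run: r=18→45, u=21→51, n=14→37.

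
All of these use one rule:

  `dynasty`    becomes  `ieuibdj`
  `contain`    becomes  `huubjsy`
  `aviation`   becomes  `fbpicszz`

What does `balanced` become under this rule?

ggsiwmpp

In dynasty: d→i is +5, y→e is +6, n→u is +7, a→i is +8 — the shift increases by 1 each position. Each letter shifts forward by (position + 5), i.e. 5, 6, 7, … — the shift grows by one for each successive letter.
For balanced: b+5=g, a+6=g, l+7=s, a+8=i, n+9=w, c+10=m, e+11=p, d+12=p.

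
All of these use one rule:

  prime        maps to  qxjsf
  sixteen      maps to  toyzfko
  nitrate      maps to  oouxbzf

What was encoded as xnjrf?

Shifts by position in prime: pos 0: p→q (+1), pos 1: r→x (+6), pos 2: i→j (+1), pos 3: m→s (+6) — repeating every 2. The shifts repeat in a cycle of length 2: positions 0,1,… shift by +1, +6, then the pattern repeats.
Reversing it on xnjrf: x−1=w, n−6=h, j−1=i, r−6=l, f−1=e.

while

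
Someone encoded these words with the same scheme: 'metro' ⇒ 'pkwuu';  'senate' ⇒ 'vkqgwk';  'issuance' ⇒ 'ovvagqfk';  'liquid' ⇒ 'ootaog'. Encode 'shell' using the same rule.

Two shifts are in play — +6 for a/e/i/o/u, +3 for every other letter.
On shell: s(cons)+3=v, h(cons)+3=k, e(vowel)+6=k, l(cons)+3=o, l(cons)+3=o.

vkkoo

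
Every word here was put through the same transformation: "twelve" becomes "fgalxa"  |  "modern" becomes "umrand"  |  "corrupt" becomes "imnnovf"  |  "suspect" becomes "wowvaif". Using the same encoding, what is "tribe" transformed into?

t(19)→f(5) and w(22)→g(6) fit y≡9x+16 (mod 26); the inverse of 9 mod 26 is 3. Each letter's alphabet position (a=0..z=25) is mapped through 9·x+16 mod 26 — an affine cipher.
For tribe: t(19)→9·19+16≡5=f; r(17)→9·17+16≡13=n; i(8)→9·8+16≡10=k; b(1)→9·1+16≡25=z; e(4)→9·4+16≡0=a (all mod 26).

fnkza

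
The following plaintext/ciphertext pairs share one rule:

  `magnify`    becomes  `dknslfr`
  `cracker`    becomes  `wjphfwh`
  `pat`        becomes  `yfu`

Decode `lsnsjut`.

opening

The output letters match the input read backwards, each shifted +5: magnify reversed is yfingam. The word is reversed, then every letter is shifted forward by 5.
Reversing it on lsnsjut: shift back: l−5=g, s−5=n, n−5=i, s−5=n, j−5=e, u−5=p, t−5=o → gninepo; then reverse → opening.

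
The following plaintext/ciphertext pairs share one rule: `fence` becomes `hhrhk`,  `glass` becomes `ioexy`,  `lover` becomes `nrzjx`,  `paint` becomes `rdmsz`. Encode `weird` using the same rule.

yhmwj

In fence: f→h is +2, e→h is +3, n→r is +4, c→h is +5 — the shift increases by 1 each position. The shift increases by 1 at each position, starting from +2: 2, 3, 4, ….
Applying it to weird: w+2=y, e+3=h, i+4=m, r+5=w, d+6=j.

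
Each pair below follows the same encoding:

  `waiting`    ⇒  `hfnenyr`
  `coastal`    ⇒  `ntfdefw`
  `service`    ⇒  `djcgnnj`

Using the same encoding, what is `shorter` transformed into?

The shift depends on letter class: consonant w→h is +11, but vowel a→f is +5. Vowels shift forward by 5 and consonants shift forward by 11.
Applying it to shorter: s(cons)+11=d, h(cons)+11=s, o(vowel)+5=t, r(cons)+11=c, t(cons)+11=e, e(vowel)+5=j, r(cons)+11=c.

dstcejc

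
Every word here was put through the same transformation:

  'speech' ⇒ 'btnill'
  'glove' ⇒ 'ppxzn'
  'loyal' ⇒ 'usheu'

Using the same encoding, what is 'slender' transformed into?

bpnrmia

The shifts repeat in a cycle of length 2: positions 0,1,… shift by +9, +4, then the pattern repeats.
For slender: s+9=b, l+4=p, e+9=n, n+4=r, d+9=m, e+4=i, r+9=a.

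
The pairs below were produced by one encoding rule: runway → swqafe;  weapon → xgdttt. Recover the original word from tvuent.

strain

In runway: r→s is +1, u→w is +2, n→q is +3, w→a is +4 — the shift increases by 1 each position. Each letter shifts forward by (position + 1), i.e. 1, 2, 3, … — the shift grows by one for each successive letter.
Reversing it on tvuent: t−1=s, v−2=t, u−3=r, e−4=a, n−5=i, t−6=n.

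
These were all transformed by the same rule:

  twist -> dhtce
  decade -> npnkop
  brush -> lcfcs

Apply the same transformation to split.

cawse

The shifts repeat in a cycle of length 3: positions 0,1,… shift by +10, +11, +11, then the pattern repeats.
For split: s+10=c, p+11=a, l+11=w, i+10=s, t+11=e.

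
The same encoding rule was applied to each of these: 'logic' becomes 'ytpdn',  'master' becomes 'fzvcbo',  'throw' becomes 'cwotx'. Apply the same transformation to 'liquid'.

ydhjdu

Treating letters as 0–25, the rule is x ↦ 7x + 25 (mod 26).
For liquid: l(11)→7·11+25≡24=y; i(8)→7·8+25≡3=d; q(16)→7·16+25≡7=h; u(20)→7·20+25≡9=j; i(8)→7·8+25≡3=d; d(3)→7·3+25≡20=u (all mod 26).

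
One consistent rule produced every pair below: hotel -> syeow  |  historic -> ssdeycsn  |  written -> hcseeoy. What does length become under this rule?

Two shifts are in play — +10 for a/e/i/o/u, +11 for every other letter.
Applying it to length: l(cons)+11=w, e(vowel)+10=o, n(cons)+11=y, g(cons)+11=r, t(cons)+11=e, h(cons)+11=s.

woyres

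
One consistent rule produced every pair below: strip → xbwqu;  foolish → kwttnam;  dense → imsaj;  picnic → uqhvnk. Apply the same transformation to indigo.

Shifts by position in strip: pos 0: s→x (+5), pos 1: t→b (+8), pos 2: r→w (+5), pos 3: i→q (+8) — repeating every 2. The shifts repeat in a cycle of length 2: positions 0,1,… shift by +5, +8, then the pattern repeats.
Applying it to indigo: i+5=n, n+8=v, d+5=i, i+8=q, g+5=l, o+8=w.

nviqlw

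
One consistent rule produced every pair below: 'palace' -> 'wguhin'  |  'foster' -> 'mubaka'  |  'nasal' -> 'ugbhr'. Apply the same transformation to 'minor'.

towvx

Shifts by position in palace: pos 0: p→w (+7), pos 1: a→g (+6), pos 2: l→u (+9), pos 3: a→h (+7), pos 4: c→i (+6), pos 5: e→n (+9) — repeating every 3. The shifts repeat in a cycle of length 3: positions 0,1,… shift by +7, +6, +9, then the pattern repeats.
On minor: m+7=t, i+6=o, n+9=w, o+7=v, r+6=x.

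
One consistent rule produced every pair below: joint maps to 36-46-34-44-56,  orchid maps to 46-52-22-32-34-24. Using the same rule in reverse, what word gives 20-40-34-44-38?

Each letter becomes 2×(its alphabet position, a=1..z=26) + 16.
Undoing it on 20-40-34-44-38: 20→(20−16)÷2=2=b, 40→(40−16)÷2=12=l, 34→(34−16)÷2=9=i, 44→(44−16)÷2=14=n, 38→(38−16)÷2=11=k.

blink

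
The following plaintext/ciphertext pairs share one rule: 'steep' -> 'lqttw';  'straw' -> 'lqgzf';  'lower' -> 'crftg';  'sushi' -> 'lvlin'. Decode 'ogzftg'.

drawer

s(18)→l(11) and t(19)→q(16) fit y≡5x+25 (mod 26); the inverse of 5 mod 26 is 21. Treating letters as 0–25, the rule is x ↦ 5x + 25 (mod 26).
Decoding ogzftg: o(14)→21·(14−25)≡3=d; g(6)→21·(6−25)≡17=r; z(25)→21·(25−25)≡0=a; f(5)→21·(5−25)≡22=w; t(19)→21·(19−25)≡4=e; g(6)→21·(6−25)≡17=r (all mod 26).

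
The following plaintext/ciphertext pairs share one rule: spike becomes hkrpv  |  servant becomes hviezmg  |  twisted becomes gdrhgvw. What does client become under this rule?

xorvmg

Each pair mirrors across the alphabet (s↔h, p↔k, i↔r): positions sum to 25. This is the alphabet-reversal cipher (Atbash): a becomes z, b becomes y, etc.
On client: c↔x, l↔o, i↔r, e↔v, n↔m, t↔g.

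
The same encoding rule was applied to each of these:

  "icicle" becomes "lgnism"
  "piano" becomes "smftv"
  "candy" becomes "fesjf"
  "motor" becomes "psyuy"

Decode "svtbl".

In icicle: i→l is +3, c→g is +4, i→n is +5, c→i is +6 — the shift increases by 1 each position. Each letter shifts forward by (position + 3), i.e. 3, 4, 5, … — the shift grows by one for each successive letter.
Reversing it on svtbl: s−3=p, v−4=r, t−5=o, b−6=v, l−7=e.

prove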